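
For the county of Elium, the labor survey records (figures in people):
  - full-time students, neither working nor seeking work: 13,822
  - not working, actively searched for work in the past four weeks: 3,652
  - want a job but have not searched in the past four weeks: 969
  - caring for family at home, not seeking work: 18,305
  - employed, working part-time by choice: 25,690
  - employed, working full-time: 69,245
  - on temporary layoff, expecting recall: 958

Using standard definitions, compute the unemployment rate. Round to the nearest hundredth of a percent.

Employed = 25,690 + 69,245 = 94,935.
Unemployed = 3,652 + 958 = 4,610 (jobless and actively searching, or on temporary layoff).
Labor force = 94,935 + 4,610 = 99,545.
Unemployment rate = 4,610 / 99,545 = 4.63%.

Unemployment rate ≈ 4.63%.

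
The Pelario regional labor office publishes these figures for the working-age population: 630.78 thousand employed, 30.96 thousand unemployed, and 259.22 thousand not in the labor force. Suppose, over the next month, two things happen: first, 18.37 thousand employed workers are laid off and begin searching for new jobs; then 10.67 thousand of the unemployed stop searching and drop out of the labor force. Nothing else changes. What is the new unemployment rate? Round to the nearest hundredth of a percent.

New unemployment rate ≈ 5.94%.

Initially, labor force = 630.78 + 30.96 = 661.74 thousand, so u = 30.96/661.74 = 4.68%.
After the first change, employed falls and unemployed rises by 18.37; labor force unchanged → E = 612.41, U = 49.33, labor force = 661.74 thousand.
After the second change, unemployed and labor force both fall by 10.67 → E = 612.41, U = 38.66, labor force = 651.07 thousand.
New unemployment rate = 38.66 / 651.07 = 5.94%.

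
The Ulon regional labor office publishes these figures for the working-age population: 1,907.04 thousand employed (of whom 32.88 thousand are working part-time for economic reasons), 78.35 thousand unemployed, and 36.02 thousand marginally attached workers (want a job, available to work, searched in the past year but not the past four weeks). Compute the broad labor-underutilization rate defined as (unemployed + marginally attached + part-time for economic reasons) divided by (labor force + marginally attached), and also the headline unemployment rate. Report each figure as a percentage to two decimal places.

Broad underutilization rate ≈ 7.28%; headline unemployment rate ≈ 3.95%.

Labor force = 1,907.04 + 78.35 = 1,985.39 thousand.
Numerator = 78.35 + 36.02 + 32.88 = 147.25 thousand.
Denominator = 1,985.39 + 36.02 = 2,021.41 thousand.
Broad rate = 147.25 / 2,021.41 = 7.28%.
Headline unemployment rate = 78.35 / 1,985.39 = 3.95%.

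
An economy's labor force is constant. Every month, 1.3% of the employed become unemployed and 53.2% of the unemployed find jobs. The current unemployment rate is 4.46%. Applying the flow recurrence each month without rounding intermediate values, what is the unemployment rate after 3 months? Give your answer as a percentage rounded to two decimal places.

With a fixed labor force, u_{t+1} = u_t + s·(1−u_t) − f·u_t = u_t·(1−s−f) + s.
Here 1−s−f = 0.455 and s = 0.013.
u_1 = 0.044600 × 0.455 + 0.013 = 0.033293.
u_2 = 0.033293 × 0.455 + 0.013 = 0.028148.
u_3 = 0.028148 × 0.455 + 0.013 = 0.025807.

Unemployment rate after three months ≈ 2.58%.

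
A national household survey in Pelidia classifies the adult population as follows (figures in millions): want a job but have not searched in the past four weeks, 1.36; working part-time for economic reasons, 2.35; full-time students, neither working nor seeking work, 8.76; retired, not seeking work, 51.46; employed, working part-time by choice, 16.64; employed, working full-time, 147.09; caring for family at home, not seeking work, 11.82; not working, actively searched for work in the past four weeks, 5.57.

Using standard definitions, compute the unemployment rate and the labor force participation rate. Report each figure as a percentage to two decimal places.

Unemployment rate ≈ 3.24%; labor force participation rate ≈ 70.05%.

Employed = 2.35 + 16.64 + 147.09 = 166.08 million (anyone who worked, including part-time for economic reasons, counts as employed).
Unemployed = 5.57 million.
Labor force = 166.08 + 5.57 = 171.65 million.
Not in labor force = 1.36 + 8.76 + 51.46 + 11.82 = 73.40 million (those not working and not actively searching are outside the labor force — including those who want a job but have given up searching).
Civilian working-age population = 171.65 + 73.40 = 245.05 million.
Unemployment rate = 5.57 / 171.65 = 3.24%.
Labor force participation rate = 171.65 / 245.05 = 70.05%.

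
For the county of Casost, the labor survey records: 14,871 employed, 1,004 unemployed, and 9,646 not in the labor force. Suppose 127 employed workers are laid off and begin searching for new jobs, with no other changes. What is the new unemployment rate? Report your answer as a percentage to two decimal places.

Initially, labor force = 14,871 + 1,004 = 15,875, so u = 1,004/15,875 = 6.32%.
After the change, employed falls and unemployed rises by 127; labor force unchanged → E = 14,744, U = 1,131, labor force = 15,875.
New unemployment rate = 1,131 / 15,875 = 7.12%.

New unemployment rate ≈ 7.12%.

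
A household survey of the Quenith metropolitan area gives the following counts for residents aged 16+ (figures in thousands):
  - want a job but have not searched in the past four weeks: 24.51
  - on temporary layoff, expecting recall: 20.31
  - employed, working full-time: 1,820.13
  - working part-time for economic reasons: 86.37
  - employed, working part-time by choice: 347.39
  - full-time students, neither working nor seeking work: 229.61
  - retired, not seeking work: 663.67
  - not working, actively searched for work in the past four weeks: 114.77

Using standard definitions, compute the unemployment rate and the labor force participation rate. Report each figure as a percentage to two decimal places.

Unemployment rate ≈ 5.65%; labor force participation rate ≈ 72.25%.

Employed = 1,820.13 + 86.37 + 347.39 = 2,253.89 thousand (anyone who worked, including part-time for economic reasons, counts as employed).
Unemployed = 20.31 + 114.77 = 135.08 thousand (jobless and actively searching, or on temporary layoff).
Labor force = 2,253.89 + 135.08 = 2,388.97 thousand.
Not in labor force = 24.51 + 229.61 + 663.67 = 917.79 thousand (those not working and not actively searching are outside the labor force — including those who want a job but have given up searching).
Civilian working-age population = 2,388.97 + 917.79 = 3,306.76 thousand.
Unemployment rate = 135.08 / 2,388.97 = 5.65%.
Labor force participation rate = 2,388.97 / 3,306.76 = 72.25%.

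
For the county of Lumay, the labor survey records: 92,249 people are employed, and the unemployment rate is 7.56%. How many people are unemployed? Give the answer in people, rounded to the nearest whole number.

About 7,544 are unemployed.

Let U be the number unemployed. The labor force is E + U, and U/(E+U) = 0.0756.
So U = 0.0756 × 92,249 / (1 − 0.0756) = 6974.02 / 0.9244 ≈ 7,544.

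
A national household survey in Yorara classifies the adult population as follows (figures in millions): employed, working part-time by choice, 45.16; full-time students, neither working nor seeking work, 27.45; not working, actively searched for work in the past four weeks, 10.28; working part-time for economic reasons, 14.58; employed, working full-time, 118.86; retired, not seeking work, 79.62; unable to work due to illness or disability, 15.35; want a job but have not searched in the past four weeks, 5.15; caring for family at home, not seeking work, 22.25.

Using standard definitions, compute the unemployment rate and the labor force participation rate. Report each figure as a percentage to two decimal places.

Unemployment rate ≈ 5.44%; labor force participation rate ≈ 55.77%.

Employed = 45.16 + 14.58 + 118.86 = 178.60 million (anyone who worked, including part-time for economic reasons, counts as employed).
Unemployed = 10.28 million.
Labor force = 178.60 + 10.28 = 188.88 million.
Not in labor force = 27.45 + 79.62 + 15.35 + 5.15 + 22.25 = 149.82 million (those not working and not actively searching are outside the labor force — including those who want a job but have given up searching).
Civilian working-age population = 188.88 + 149.82 = 338.70 million.
Unemployment rate = 10.28 / 188.88 = 5.44%.
Labor force participation rate = 188.88 / 338.70 = 55.77%.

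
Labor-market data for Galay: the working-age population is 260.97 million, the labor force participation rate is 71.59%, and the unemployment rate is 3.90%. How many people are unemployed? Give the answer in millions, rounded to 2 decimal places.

About 7.29 million are unemployed.

Labor force = 0.7159 × 260.97 = 186.83 million.
Unemployed = 0.0390 × 186.83 ≈ 7.29 million.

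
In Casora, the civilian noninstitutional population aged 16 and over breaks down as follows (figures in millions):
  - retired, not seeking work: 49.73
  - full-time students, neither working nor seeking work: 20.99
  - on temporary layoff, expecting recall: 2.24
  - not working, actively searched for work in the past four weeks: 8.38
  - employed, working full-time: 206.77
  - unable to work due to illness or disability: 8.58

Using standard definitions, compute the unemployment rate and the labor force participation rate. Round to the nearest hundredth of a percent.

Employed = 206.77 million.
Unemployed = 2.24 + 8.38 = 10.62 million (jobless and actively searching, or on temporary layoff).
Labor force = 206.77 + 10.62 = 217.39 million.
Not in labor force = 49.73 + 20.99 + 8.58 = 79.30 million (those not working and not actively searching are outside the labor force).
Civilian working-age population = 217.39 + 79.30 = 296.69 million.
Unemployment rate = 10.62 / 217.39 = 4.89%.
Labor force participation rate = 217.39 / 296.69 = 73.27%.

Unemployment rate ≈ 4.89%; labor force participation rate ≈ 73.27%.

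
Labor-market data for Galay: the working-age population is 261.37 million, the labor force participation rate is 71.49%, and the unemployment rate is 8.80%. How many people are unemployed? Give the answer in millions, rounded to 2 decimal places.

Labor force = 0.7149 × 261.37 = 186.85 million.
Unemployed = 0.0880 × 186.85 ≈ 16.44 million.

About 16.44 million are unemployed.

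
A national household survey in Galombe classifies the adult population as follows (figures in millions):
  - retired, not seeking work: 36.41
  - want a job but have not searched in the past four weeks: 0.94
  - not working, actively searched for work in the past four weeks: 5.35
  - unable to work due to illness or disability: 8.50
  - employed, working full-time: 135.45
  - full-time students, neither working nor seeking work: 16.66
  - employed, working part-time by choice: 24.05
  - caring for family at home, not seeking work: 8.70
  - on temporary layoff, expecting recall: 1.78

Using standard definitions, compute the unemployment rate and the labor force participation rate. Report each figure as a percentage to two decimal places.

Employed = 135.45 + 24.05 = 159.50 million.
Unemployed = 5.35 + 1.78 = 7.13 million (jobless and actively searching, or on temporary layoff).
Labor force = 159.50 + 7.13 = 166.63 million.
Not in labor force = 36.41 + 0.94 + 8.50 + 16.66 + 8.70 = 71.21 million (those not working and not actively searching are outside the labor force — including those who want a job but have given up searching).
Civilian working-age population = 166.63 + 71.21 = 237.84 million.
Unemployment rate = 7.13 / 166.63 = 4.28%.
Labor force participation rate = 166.63 / 237.84 = 70.06%.

Unemployment rate ≈ 4.28%; labor force participation rate ≈ 70.06%.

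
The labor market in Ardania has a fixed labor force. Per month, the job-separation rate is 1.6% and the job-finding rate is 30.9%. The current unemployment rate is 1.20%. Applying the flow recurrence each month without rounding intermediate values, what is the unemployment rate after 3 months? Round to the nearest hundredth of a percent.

With a fixed labor force, u_{t+1} = u_t + s·(1−u_t) − f·u_t = u_t·(1−s−f) + s.
Here 1−s−f = 0.675 and s = 0.016.
u_1 = 0.012000 × 0.675 + 0.016 = 0.024100.
u_2 = 0.024100 × 0.675 + 0.016 = 0.032268.
u_3 = 0.032268 × 0.675 + 0.016 = 0.037781.

Unemployment rate after three months ≈ 3.78%.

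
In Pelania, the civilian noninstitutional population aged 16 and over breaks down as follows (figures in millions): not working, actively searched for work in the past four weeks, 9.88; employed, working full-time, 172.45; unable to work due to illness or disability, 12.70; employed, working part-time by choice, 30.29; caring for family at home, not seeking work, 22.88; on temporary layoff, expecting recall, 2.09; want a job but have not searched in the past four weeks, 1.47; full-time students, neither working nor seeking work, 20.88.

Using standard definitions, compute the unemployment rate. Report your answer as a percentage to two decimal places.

Employed = 172.45 + 30.29 = 202.74 million.
Unemployed = 9.88 + 2.09 = 11.97 million (jobless and actively searching, or on temporary layoff).
Labor force = 202.74 + 11.97 = 214.71 million.
Unemployment rate = 11.97 / 214.71 = 5.57%.

Unemployment rate ≈ 5.57%.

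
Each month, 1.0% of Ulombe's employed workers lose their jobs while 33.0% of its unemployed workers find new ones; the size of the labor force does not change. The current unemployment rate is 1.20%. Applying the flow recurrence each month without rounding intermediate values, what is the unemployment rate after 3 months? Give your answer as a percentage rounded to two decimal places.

With a fixed labor force, u_{t+1} = u_t + s·(1−u_t) − f·u_t = u_t·(1−s−f) + s.
Here 1−s−f = 0.660 and s = 0.010.
u_1 = 0.012000 × 0.660 + 0.010 = 0.017920.
u_2 = 0.017920 × 0.660 + 0.010 = 0.021827.
u_3 = 0.021827 × 0.660 + 0.010 = 0.024406.

Unemployment rate after three months ≈ 2.44%.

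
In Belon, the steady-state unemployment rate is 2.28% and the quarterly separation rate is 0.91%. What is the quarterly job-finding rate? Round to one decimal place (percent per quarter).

From u* = s/(s+f): f = s·(1−u)/u.
f = 0.91 × (1 − 0.0228) / 0.0228 = 0.8893 / 0.0228 ≈ 39.0% per quarter.

Job-finding rate ≈ 39.0% per quarter.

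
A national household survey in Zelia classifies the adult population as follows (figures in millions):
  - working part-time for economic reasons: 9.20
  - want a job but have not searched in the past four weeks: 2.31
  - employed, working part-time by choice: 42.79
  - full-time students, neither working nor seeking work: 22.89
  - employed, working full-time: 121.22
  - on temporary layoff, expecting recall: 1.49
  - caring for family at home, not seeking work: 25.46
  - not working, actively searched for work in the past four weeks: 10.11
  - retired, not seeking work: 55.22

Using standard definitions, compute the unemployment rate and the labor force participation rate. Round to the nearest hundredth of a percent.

Employed = 9.20 + 42.79 + 121.22 = 173.21 million (anyone who worked, including part-time for economic reasons, counts as employed).
Unemployed = 1.49 + 10.11 = 11.60 million (jobless and actively searching, or on temporary layoff).
Labor force = 173.21 + 11.60 = 184.81 million.
Not in labor force = 2.31 + 22.89 + 25.46 + 55.22 = 105.88 million (those not working and not actively searching are outside the labor force — including those who want a job but have given up searching).
Civilian working-age population = 184.81 + 105.88 = 290.69 million.
Unemployment rate = 11.60 / 184.81 = 6.28%.
Labor force participation rate = 184.81 / 290.69 = 63.58%.

Unemployment rate ≈ 6.28%; labor force participation rate ≈ 63.58%.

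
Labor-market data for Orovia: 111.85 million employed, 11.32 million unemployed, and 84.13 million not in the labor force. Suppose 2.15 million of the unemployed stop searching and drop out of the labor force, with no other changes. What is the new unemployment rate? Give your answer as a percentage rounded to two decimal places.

Initially, labor force = 111.85 + 11.32 = 123.17 million, so u = 11.32/123.17 = 9.19%.
After the change, unemployed and labor force both fall by 2.15 → E = 111.85, U = 9.17, labor force = 121.02 million.
New unemployment rate = 9.17 / 121.02 = 7.58%.

New unemployment rate ≈ 7.58%.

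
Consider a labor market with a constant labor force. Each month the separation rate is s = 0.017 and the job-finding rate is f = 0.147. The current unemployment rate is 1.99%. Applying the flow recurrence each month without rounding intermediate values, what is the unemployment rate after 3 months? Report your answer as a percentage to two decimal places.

Unemployment rate after three months ≈ 5.47%.

With a fixed labor force, u_{t+1} = u_t + s·(1−u_t) − f·u_t = u_t·(1−s−f) + s.
Here 1−s−f = 0.836 and s = 0.017.
u_1 = 0.019900 × 0.836 + 0.017 = 0.033636.
u_2 = 0.033636 × 0.836 + 0.017 = 0.045120.
u_3 = 0.045120 × 0.836 + 0.017 = 0.054720.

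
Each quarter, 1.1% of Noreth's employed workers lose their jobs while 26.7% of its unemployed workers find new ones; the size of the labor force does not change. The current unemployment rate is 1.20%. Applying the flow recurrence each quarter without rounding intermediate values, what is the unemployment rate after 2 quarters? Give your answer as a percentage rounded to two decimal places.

Unemployment rate after two quarters ≈ 2.52%.

With a fixed labor force, u_{t+1} = u_t + s·(1−u_t) − f·u_t = u_t·(1−s−f) + s.
Here 1−s−f = 0.722 and s = 0.011.
u_1 = 0.012000 × 0.722 + 0.011 = 0.019664.
u_2 = 0.019664 × 0.722 + 0.011 = 0.025197.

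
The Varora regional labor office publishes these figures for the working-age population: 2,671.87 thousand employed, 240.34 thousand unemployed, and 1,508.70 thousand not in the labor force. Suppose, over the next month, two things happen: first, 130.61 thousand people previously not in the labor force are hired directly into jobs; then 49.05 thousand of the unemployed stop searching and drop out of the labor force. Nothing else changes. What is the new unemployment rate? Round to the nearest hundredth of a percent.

New unemployment rate ≈ 6.39%.

Initially, labor force = 2,671.87 + 240.34 = 2,912.21 thousand, so u = 240.34/2,912.21 = 8.25%.
After the first change, employed and labor force both rise by 130.61; unemployed unchanged → E = 2,802.48, U = 240.34, labor force = 3,042.82 thousand.
After the second change, unemployed and labor force both fall by 49.05 → E = 2,802.48, U = 191.29, labor force = 2,993.77 thousand.
New unemployment rate = 191.29 / 2,993.77 = 6.39%.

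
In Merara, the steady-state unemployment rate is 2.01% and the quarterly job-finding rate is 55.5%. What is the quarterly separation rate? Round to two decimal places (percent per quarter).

From u* = s/(s+f): s = u·f/(1−u).
s = 0.0201 × 55.5 / (1 − 0.0201) = 1.1155 / 0.9799 ≈ 1.14% per quarter.

Separation rate ≈ 1.14% per quarter.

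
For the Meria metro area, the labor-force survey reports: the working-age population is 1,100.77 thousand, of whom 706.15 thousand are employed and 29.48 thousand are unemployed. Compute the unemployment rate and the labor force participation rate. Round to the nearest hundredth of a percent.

Unemployment rate ≈ 4.01%; labor force participation rate ≈ 66.83%.

Labor force = employed + unemployed = 706.15 + 29.48 = 735.63 thousand.
Unemployment rate = 29.48 / 735.63 = 4.01%.
Labor force participation rate = 735.63 / 1,100.77 = 66.83%.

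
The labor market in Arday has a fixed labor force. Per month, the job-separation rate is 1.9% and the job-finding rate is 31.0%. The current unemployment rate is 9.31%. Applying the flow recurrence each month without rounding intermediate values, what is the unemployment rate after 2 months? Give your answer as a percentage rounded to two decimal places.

Unemployment rate after two months ≈ 7.37%.

With a fixed labor force, u_{t+1} = u_t + s·(1−u_t) − f·u_t = u_t·(1−s−f) + s.
Here 1−s−f = 0.671 and s = 0.019.
u_1 = 0.093100 × 0.671 + 0.019 = 0.081470.
u_2 = 0.081470 × 0.671 + 0.019 = 0.073666.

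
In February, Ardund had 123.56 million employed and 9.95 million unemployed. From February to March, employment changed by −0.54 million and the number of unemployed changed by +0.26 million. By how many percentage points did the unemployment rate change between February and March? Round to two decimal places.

February: labor force = 123.56 + 9.95 = 133.51; u = 9.95/133.51 = 7.45%.
March: labor force = 123.02 + 10.21 = 133.23; u = 10.21/133.23 = 7.66%.
Change = 7.66% − 7.45% = +0.21 pp.

The unemployment rate changed by +0.21 percentage points.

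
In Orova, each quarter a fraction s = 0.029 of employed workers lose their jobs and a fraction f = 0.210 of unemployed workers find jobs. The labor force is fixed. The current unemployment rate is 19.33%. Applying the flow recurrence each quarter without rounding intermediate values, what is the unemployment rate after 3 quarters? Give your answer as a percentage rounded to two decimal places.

With a fixed labor force, u_{t+1} = u_t + s·(1−u_t) − f·u_t = u_t·(1−s−f) + s.
Here 1−s−f = 0.761 and s = 0.029.
u_1 = 0.193300 × 0.761 + 0.029 = 0.176101.
u_2 = 0.176101 × 0.761 + 0.029 = 0.163013.
u_3 = 0.163013 × 0.761 + 0.029 = 0.153053.

Unemployment rate after three quarters ≈ 15.31%.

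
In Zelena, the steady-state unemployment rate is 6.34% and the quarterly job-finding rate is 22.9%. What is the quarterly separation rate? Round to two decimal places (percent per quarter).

From u* = s/(s+f): s = u·f/(1−u).
s = 0.0634 × 22.9 / (1 − 0.0634) = 1.4519 / 0.9366 ≈ 1.55% per quarter.

Separation rate ≈ 1.55% per quarter.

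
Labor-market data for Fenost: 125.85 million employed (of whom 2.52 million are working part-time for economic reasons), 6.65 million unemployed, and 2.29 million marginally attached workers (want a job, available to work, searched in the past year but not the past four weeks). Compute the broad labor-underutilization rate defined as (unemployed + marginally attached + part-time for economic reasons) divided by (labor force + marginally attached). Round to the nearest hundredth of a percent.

Broad underutilization rate ≈ 8.50%.

Labor force = 125.85 + 6.65 = 132.50 million.
Numerator = 6.65 + 2.29 + 2.52 = 11.46 million.
Denominator = 132.50 + 2.29 = 134.79 million.
Broad rate = 11.46 / 134.79 = 8.50%.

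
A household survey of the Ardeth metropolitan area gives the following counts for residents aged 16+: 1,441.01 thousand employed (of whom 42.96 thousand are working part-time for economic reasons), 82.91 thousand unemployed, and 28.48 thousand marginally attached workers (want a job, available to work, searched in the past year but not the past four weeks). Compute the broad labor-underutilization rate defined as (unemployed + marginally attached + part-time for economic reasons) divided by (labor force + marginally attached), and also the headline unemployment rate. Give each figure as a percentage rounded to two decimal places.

Broad underutilization rate ≈ 9.94%; headline unemployment rate ≈ 5.44%.

Labor force = 1,441.01 + 82.91 = 1,523.92 thousand.
Numerator = 82.91 + 28.48 + 42.96 = 154.35 thousand.
Denominator = 1,523.92 + 28.48 = 1,552.40 thousand.
Broad rate = 154.35 / 1,552.40 = 9.94%.
Headline unemployment rate = 82.91 / 1,523.92 = 5.44%.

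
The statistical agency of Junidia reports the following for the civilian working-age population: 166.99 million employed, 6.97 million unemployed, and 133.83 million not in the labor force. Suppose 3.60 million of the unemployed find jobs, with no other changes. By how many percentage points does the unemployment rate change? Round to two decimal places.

Initially, labor force = 166.99 + 6.97 = 173.96 million, so u = 6.97/173.96 = 4.01%.
After the change, unemployed falls and employed rises by 3.60; labor force unchanged → E = 170.59, U = 3.37, labor force = 173.96 million.
New unemployment rate = 3.37 / 173.96 = 1.94%.
Change = 1.94% − 4.01% = −2.07 percentage points.

The unemployment rate changes by −2.07 percentage points.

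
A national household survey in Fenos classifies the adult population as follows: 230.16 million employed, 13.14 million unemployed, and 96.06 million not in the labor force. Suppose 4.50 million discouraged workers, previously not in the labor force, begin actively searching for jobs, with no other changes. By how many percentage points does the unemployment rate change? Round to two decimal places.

Initially, labor force = 230.16 + 13.14 = 243.30 million, so u = 13.14/243.30 = 5.40%.
After the change, unemployed and labor force both rise by 4.50 → E = 230.16, U = 17.64, labor force = 247.80 million.
New unemployment rate = 17.64 / 247.80 = 7.12%.
Change = 7.12% − 5.40% = +1.72 percentage points.

The unemployment rate changes by +1.72 percentage points.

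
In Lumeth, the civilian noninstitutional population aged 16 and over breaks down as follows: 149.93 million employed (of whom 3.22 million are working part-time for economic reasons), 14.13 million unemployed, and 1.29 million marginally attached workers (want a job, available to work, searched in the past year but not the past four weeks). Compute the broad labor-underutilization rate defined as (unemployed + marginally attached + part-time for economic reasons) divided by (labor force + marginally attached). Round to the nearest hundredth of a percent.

Labor force = 149.93 + 14.13 = 164.06 million.
Numerator = 14.13 + 1.29 + 3.22 = 18.64 million.
Denominator = 164.06 + 1.29 = 165.35 million.
Broad rate = 18.64 / 165.35 = 11.27%.

Broad underutilization rate ≈ 11.27%.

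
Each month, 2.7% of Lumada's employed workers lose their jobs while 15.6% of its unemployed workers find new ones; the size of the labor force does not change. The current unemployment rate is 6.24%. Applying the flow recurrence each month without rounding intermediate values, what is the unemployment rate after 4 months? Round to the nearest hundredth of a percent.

With a fixed labor force, u_{t+1} = u_t + s·(1−u_t) − f·u_t = u_t·(1−s−f) + s.
Here 1−s−f = 0.817 and s = 0.027.
u_1 = 0.062400 × 0.817 + 0.027 = 0.077981.
u_2 = 0.077981 × 0.817 + 0.027 = 0.090710.
u_3 = 0.090710 × 0.817 + 0.027 = 0.101110.
u_4 = 0.101110 × 0.817 + 0.027 = 0.109607.

Unemployment rate after four months ≈ 10.96%.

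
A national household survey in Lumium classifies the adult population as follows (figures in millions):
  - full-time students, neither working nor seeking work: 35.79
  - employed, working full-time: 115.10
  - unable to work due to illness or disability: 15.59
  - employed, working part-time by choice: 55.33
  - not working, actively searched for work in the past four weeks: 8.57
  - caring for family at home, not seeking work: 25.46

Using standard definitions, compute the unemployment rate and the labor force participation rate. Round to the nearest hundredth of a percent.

Unemployment rate ≈ 4.79%; labor force participation rate ≈ 69.97%.

Employed = 115.10 + 55.33 = 170.43 million.
Unemployed = 8.57 million.
Labor force = 170.43 + 8.57 = 179.00 million.
Not in labor force = 35.79 + 15.59 + 25.46 = 76.84 million (those not working and not actively searching are outside the labor force).
Civilian working-age population = 179.00 + 76.84 = 255.84 million.
Unemployment rate = 8.57 / 179.00 = 4.79%.
Labor force participation rate = 179.00 / 255.84 = 69.97%.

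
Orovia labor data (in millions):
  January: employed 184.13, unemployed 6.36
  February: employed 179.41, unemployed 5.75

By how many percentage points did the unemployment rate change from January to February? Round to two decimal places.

The unemployment rate changed by −0.23 percentage points.

January: labor force = 184.13 + 6.36 = 190.49; u = 6.36/190.49 = 3.34%.
February: labor force = 179.41 + 5.75 = 185.16; u = 5.75/185.16 = 3.11%.
Change = 3.11% − 3.34% = −0.23 pp.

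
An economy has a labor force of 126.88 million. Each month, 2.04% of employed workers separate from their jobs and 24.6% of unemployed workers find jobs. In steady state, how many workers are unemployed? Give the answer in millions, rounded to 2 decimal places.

Steady-state unemployment rate u* = s/(s+f) = 2.04/(2.04+24.6) = 0.076577.
Unemployed = u* × labor force = 0.076577 × 126.88 ≈ 9.72 million.

About 9.72 million are unemployed in steady state.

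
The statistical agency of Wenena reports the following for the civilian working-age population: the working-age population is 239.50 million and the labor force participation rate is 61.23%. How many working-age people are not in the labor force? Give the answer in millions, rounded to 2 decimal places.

About 92.85 million are not in the labor force.

Share not in the labor force = 1 − 0.6123 = 0.3877.
Not in labor force = 0.3877 × 239.50 ≈ 92.85 million.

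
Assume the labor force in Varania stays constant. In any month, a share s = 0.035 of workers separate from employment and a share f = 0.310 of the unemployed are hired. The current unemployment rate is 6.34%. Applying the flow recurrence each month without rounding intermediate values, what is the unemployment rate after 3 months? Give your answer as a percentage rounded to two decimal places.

With a fixed labor force, u_{t+1} = u_t + s·(1−u_t) − f·u_t = u_t·(1−s−f) + s.
Here 1−s−f = 0.655 and s = 0.035.
u_1 = 0.063400 × 0.655 + 0.035 = 0.076527.
u_2 = 0.076527 × 0.655 + 0.035 = 0.085125.
u_3 = 0.085125 × 0.655 + 0.035 = 0.090757.

Unemployment rate after three months ≈ 9.08%.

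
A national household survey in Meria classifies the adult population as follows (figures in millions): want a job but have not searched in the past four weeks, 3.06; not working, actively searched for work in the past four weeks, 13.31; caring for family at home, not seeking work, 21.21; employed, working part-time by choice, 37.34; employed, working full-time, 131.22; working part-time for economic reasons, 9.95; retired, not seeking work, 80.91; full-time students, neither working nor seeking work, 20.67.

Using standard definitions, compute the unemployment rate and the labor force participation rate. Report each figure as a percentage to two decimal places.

Employed = 37.34 + 131.22 + 9.95 = 178.51 million (anyone who worked, including part-time for economic reasons, counts as employed).
Unemployed = 13.31 million.
Labor force = 178.51 + 13.31 = 191.82 million.
Not in labor force = 3.06 + 21.21 + 80.91 + 20.67 = 125.85 million (those not working and not actively searching are outside the labor force — including those who want a job but have given up searching).
Civilian working-age population = 191.82 + 125.85 = 317.67 million.
Unemployment rate = 13.31 / 191.82 = 6.94%.
Labor force participation rate = 191.82 / 317.67 = 60.38%.

Unemployment rate ≈ 6.94%; labor force participation rate ≈ 60.38%.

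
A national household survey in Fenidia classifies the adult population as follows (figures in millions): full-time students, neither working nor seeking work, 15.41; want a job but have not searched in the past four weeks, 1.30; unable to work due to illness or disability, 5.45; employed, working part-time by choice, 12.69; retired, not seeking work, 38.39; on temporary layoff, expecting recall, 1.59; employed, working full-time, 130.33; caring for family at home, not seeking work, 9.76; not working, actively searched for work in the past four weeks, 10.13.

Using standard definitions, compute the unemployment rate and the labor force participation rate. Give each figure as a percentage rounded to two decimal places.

Unemployment rate ≈ 7.57%; labor force participation rate ≈ 68.76%.

Employed = 12.69 + 130.33 = 143.02 million.
Unemployed = 1.59 + 10.13 = 11.72 million (jobless and actively searching, or on temporary layoff).
Labor force = 143.02 + 11.72 = 154.74 million.
Not in labor force = 15.41 + 1.30 + 5.45 + 38.39 + 9.76 = 70.31 million (those not working and not actively searching are outside the labor force — including those who want a job but have given up searching).
Civilian working-age population = 154.74 + 70.31 = 225.05 million.
Unemployment rate = 11.72 / 154.74 = 7.57%.
Labor force participation rate = 154.74 / 225.05 = 68.76%.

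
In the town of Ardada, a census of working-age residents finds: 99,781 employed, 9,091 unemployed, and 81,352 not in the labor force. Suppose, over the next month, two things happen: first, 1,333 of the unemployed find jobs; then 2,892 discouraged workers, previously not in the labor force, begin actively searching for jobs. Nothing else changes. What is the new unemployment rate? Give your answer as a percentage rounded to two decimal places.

New unemployment rate ≈ 9.53%.

Initially, labor force = 99,781 + 9,091 = 108,872, so u = 9,091/108,872 = 8.35%.
After the first change, unemployed falls and employed rises by 1,333; labor force unchanged → E = 101,114, U = 7,758, labor force = 108,872.
After the second change, unemployed and labor force both rise by 2,892 → E = 101,114, U = 10,650, labor force = 111,764.
New unemployment rate = 10,650 / 111,764 = 9.53%.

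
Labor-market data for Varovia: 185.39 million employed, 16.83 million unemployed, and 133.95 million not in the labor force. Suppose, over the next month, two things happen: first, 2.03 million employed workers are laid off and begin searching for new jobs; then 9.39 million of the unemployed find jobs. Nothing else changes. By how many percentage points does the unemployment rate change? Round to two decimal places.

Initially, labor force = 185.39 + 16.83 = 202.22 million, so u = 16.83/202.22 = 8.32%.
After the first change, employed falls and unemployed rises by 2.03; labor force unchanged → E = 183.36, U = 18.86, labor force = 202.22 million.
After the second change, unemployed falls and employed rises by 9.39; labor force unchanged → E = 192.75, U = 9.47, labor force = 202.22 million.
New unemployment rate = 9.47 / 202.22 = 4.68%.
Change = 4.68% − 8.32% = −3.64 percentage points.

The unemployment rate changes by −3.64 percentage points.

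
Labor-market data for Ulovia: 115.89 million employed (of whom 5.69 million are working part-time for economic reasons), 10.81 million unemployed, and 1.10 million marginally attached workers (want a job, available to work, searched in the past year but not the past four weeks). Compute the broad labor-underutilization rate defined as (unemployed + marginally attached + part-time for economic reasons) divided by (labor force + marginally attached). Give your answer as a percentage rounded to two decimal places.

Labor force = 115.89 + 10.81 = 126.70 million.
Numerator = 10.81 + 1.10 + 5.69 = 17.60 million.
Denominator = 126.70 + 1.10 = 127.80 million.
Broad rate = 17.60 / 127.80 = 13.77%.

Broad underutilization rate ≈ 13.77%.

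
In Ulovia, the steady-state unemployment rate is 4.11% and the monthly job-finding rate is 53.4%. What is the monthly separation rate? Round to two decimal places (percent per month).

Separation rate ≈ 2.29% per month.

From u* = s/(s+f): s = u·f/(1−u).
s = 0.0411 × 53.4 / (1 − 0.0411) = 2.1947 / 0.9589 ≈ 2.29% per month.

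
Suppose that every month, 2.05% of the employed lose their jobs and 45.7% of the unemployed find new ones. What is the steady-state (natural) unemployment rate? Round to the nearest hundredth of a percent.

Steady-state unemployment rate ≈ 4.29%.

At steady state the flows balance: s·E = f·U, so U/(E+U) = s/(s+f).
u* = 2.05 / (2.05 + 45.7) = 2.05 / 47.75 = 4.29%.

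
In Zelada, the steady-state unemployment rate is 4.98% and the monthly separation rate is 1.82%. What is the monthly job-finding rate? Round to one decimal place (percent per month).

Job-finding rate ≈ 34.7% per month.

From u* = s/(s+f): f = s·(1−u)/u.
f = 1.82 × (1 − 0.0498) / 0.0498 = 1.7294 / 0.0498 ≈ 34.7% per month.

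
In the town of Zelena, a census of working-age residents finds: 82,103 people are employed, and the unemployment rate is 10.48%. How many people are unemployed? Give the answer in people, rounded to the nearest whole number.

About 9,612 are unemployed.

Let U be the number unemployed. The labor force is E + U, and U/(E+U) = 0.1048.
So U = 0.1048 × 82,103 / (1 − 0.1048) = 8604.39 / 0.8952 ≈ 9,612.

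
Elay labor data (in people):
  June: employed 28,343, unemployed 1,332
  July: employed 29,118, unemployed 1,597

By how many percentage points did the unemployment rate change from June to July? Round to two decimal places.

The unemployment rate changed by +0.71 percentage points.

June: labor force = 28,343 + 1,332 = 29,675; u = 1,332/29,675 = 4.49%.
July: labor force = 29,118 + 1,597 = 30,715; u = 1,597/30,715 = 5.20%.
Change = 5.20% − 4.49% = +0.71 pp.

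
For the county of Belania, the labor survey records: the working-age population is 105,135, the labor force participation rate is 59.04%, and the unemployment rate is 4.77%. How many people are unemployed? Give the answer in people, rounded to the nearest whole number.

Labor force = 0.5904 × 105,135 = 62,072.
Unemployed = 0.0477 × 62,072 ≈ 2,961.

About 2,961 are unemployed.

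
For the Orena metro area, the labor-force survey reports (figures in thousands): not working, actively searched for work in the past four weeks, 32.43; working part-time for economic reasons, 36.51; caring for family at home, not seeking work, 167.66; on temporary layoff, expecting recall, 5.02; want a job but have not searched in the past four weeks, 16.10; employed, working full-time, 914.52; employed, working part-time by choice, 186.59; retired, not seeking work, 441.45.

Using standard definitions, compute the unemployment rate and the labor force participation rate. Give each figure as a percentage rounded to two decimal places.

Employed = 36.51 + 914.52 + 186.59 = 1,137.62 thousand (anyone who worked, including part-time for economic reasons, counts as employed).
Unemployed = 32.43 + 5.02 = 37.45 thousand (jobless and actively searching, or on temporary layoff).
Labor force = 1,137.62 + 37.45 = 1,175.07 thousand.
Not in labor force = 167.66 + 16.10 + 441.45 = 625.21 thousand (those not working and not actively searching are outside the labor force — including those who want a job but have given up searching).
Civilian working-age population = 1,175.07 + 625.21 = 1,800.28 thousand.
Unemployment rate = 37.45 / 1,175.07 = 3.19%.
Labor force participation rate = 1,175.07 / 1,800.28 = 65.27%.

Unemployment rate ≈ 3.19%; labor force participation rate ≈ 65.27%.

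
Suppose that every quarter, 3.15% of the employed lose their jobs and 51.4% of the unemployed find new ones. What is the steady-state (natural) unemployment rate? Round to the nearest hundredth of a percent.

Steady-state unemployment rate ≈ 5.77%.

At steady state the flows balance: s·E = f·U, so U/(E+U) = s/(s+f).
u* = 3.15 / (3.15 + 51.4) = 3.15 / 54.55 = 5.77%.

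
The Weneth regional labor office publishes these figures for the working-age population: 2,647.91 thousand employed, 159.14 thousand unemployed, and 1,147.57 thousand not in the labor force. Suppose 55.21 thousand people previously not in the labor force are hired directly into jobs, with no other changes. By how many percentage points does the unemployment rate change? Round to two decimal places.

The unemployment rate changes by −0.11 percentage points.

Initially, labor force = 2,647.91 + 159.14 = 2,807.05 thousand, so u = 159.14/2,807.05 = 5.67%.
After the change, employed and labor force both rise by 55.21; unemployed unchanged → E = 2,703.12, U = 159.14, labor force = 2,862.26 thousand.
New unemployment rate = 159.14 / 2,862.26 = 5.56%.
Change = 5.56% − 5.67% = −0.11 percentage points.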